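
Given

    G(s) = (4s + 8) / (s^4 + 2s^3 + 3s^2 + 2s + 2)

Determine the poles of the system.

The poles are the roots of the denominator s^4 + 2s^3 + 3s^2 + 2s + 2 = 0.
No real roots exist; factor into two real quadratics: (s^2 + 1)(s^2 + 2s + 2) = 0.
Each quadratic gives a conjugate pair via the quadratic formula.

s = j, -j, -1 + j, -1 - j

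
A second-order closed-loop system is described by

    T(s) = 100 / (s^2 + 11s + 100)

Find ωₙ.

Compare the denominator to the standard form s^2 + 2ζωₙs + ωₙ².
ωₙ² = 100, so ωₙ = 10 rad/s.

ωₙ = 10 rad/s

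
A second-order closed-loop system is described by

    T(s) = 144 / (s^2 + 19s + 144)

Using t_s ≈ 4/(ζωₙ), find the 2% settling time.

Comparing s^2 + 19s + 144 to s^2 + 2ζωₙs + ωₙ²: ωₙ = 12 rad/s and ζ = 19/(2·12) ≈ 0.7917.
ζωₙ = 19/2 = 9.5, so t_s ≈ 4/(ζωₙ) = 4/9.5 ≈ 0.4211 s.

t_s ≈ 0.4211 s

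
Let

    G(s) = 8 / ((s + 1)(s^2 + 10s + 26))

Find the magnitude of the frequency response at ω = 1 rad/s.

|G(j1)| ≈ 0.2101

Substitute s = j1: numerator = 8, denominator = 15 + j35.
|G(j1)| = |8| / |15 + j35| = 8 / 38.079 ≈ 0.2101.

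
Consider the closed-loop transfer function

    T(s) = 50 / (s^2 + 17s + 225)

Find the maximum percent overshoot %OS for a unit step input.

Comparing s^2 + 17s + 225 to s^2 + 2ζωₙs + ωₙ²: ωₙ = 15 rad/s and ζ = 17/(2·15) ≈ 0.5667.
%OS = 100·exp(−πζ/√(1−ζ²)) = 100·exp(−π·0.5667/√(1−0.5667²)) ≈ 11.5%.

%OS ≈ 11.5%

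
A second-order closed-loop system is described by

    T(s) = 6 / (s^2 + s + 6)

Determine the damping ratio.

ζ ≈ 0.2041

Compare the denominator to the standard form s^2 + 2ζωₙs + ωₙ².
ωₙ² = 6, so ωₙ = √6 ≈ 2.449 rad/s.
2ζωₙ = 1, so ζ = 1/(2·√6) ≈ 0.2041.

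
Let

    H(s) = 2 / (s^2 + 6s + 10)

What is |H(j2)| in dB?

Substitute s = j2: numerator = 2, denominator = 6 + j12.
|H(j2)| = |2| / |6 + j12| = 2 / 13.416 ≈ 0.1491.
In decibels: 20·log₁₀(0.1491) ≈ -16.5 dB.

|H(j2)|_dB ≈ -16.5 dB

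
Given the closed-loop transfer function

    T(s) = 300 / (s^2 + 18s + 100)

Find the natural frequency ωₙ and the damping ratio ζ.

Compare the denominator to the standard form s^2 + 2ζωₙs + ωₙ².
ωₙ² = 100, so ωₙ = 10 rad/s.
2ζωₙ = 18, so ζ = 18/(2·10) = 0.9.
With ζ = 0.9 the response is underdamped.

ωₙ = 10 rad/s, ζ = 0.9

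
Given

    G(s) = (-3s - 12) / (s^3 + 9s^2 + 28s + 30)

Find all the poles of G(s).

s = -3, -3 + j, -3 - j

The poles are the roots of the denominator s^3 + 9s^2 + 28s + 30 = 0.
Trying s = -3: the polynomial evaluates to 0, so (s + 3) is a factor.
Dividing out leaves s^2 + 6s + 10 = 0.
The quadratic formula then gives s = -3 ± 1j.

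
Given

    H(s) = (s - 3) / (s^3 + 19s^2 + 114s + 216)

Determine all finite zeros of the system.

Set the numerator to zero: s - 3 = 0.
So s = 3.

s = 3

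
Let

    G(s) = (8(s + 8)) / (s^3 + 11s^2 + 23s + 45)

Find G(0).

Set s = 0: G(0) = (64) / (45) = 64/45.

G(0) = 64/45 ≈ 1.422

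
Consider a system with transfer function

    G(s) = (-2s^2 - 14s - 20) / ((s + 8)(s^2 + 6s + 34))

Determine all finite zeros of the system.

Set the numerator to zero: -2s^2 - 14s - 20 = 0, i.e. -2·(s^2 + 7s + 10) = 0.
Factoring: (s + 2)(s + 5) = 0.

s = -2, -5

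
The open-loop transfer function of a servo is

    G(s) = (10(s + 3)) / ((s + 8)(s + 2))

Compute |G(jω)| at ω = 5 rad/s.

Substitute s = j5: numerator = 30 + j50, denominator = -9 + j50.
|G(j5)| = |30 + j50| / |-9 + j50| = 58.310 / 50.804 ≈ 1.148.

|G(j5)| ≈ 1.148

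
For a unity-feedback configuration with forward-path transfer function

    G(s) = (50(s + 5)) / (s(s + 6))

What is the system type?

The denominator has 1 factor of s at the origin (free integrator), so this is a Type 1 system.

Type 1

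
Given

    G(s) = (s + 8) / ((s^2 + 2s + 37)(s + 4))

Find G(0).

G(0) = 2/37 ≈ 0.05405

At s = 0 each factor (s + a) contributes a and each (s^2 + bs + c) contributes c.
G(0) = 1·(8) / ((37) · (4)) = 8/148 = 2/37.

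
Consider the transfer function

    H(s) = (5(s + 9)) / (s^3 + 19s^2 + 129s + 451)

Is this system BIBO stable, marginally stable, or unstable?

The denominator s^3 + 19s^2 + 129s + 451 factors as (s^2 + 8s + 41)(s + 11), giving poles at s = -4 + 5j, -4 - 5j, -11.
Since all poles lie strictly in the left half-plane, the system is stable.

stable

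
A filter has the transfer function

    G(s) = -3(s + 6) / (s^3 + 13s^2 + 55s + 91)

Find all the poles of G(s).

The poles are the roots of the denominator s^3 + 13s^2 + 55s + 91 = 0.
Trying s = -7: the polynomial evaluates to 0, so (s + 7) is a factor.
Dividing out leaves s^2 + 6s + 13 = 0.
The quadratic formula then gives s = -3 ± 2j.

s = -3 ± 2j, -7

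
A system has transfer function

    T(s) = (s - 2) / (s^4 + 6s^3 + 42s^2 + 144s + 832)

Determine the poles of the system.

s = 1 + 5j, 1 - 5j, -4 + 4j, -4 - 4j

The poles are the roots of the denominator s^4 + 6s^3 + 42s^2 + 144s + 832 = 0.
No real roots exist; factor into two real quadratics: (s^2 - 2s + 26)(s^2 + 8s + 32) = 0.
Each quadratic gives a conjugate pair via the quadratic formula.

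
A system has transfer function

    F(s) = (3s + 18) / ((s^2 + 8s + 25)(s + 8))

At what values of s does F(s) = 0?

s = -6

Set the numerator to zero: 3s + 18 = 0, i.e. 3·(s + 6) = 0.
So s = -6.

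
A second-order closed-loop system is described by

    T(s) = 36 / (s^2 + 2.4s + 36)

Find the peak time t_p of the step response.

t_p ≈ 0.5344 s

Comparing s^2 + 2.4s + 36 to s^2 + 2ζωₙs + ωₙ²: ωₙ = 6 rad/s and ζ = 2.4/(2·6) = 0.2.
ζωₙ = 2.4/2 = 1.2, so ω_d = ωₙ√(1−ζ²) = √(ωₙ² − (ζωₙ)²) = √(36 − 1.2²) = √34.56 ≈ 5.879 rad/s.
t_p = π/ω_d = π/5.879 ≈ 0.5344 s.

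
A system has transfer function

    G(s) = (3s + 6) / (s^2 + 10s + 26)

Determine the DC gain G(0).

G(0) = 3/13 ≈ 0.2308

Set s = 0: G(0) = (6) / (26) = 3/13.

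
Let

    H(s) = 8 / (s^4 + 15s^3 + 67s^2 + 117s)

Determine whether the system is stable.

The denominator s^4 + 15s^3 + 67s^2 + 117s factors as s(s^2 + 6s + 13)(s + 9), giving poles at s = 0, -3 + 2j, -3 - 2j, -9.
Since the simple pole(s) at s = 0 lie on the jω-axis with none in the right half-plane, the system is marginally stable.

marginally stable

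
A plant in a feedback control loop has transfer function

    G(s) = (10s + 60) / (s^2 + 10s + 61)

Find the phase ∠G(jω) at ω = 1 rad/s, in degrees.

∠G(j1) ≈ 0°

At s = j1: numerator = 60 + j10, denominator = 60 + j10.
∠G = ∠num − ∠den = 9.4623° − (9.4623°) = 0°.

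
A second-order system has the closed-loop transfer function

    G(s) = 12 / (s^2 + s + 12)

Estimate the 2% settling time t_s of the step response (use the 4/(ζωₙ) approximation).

t_s ≈ 8 s

Comparing s^2 + s + 12 to s^2 + 2ζωₙs + ωₙ²: ωₙ = √12 ≈ 3.464 rad/s and ζ = 1/(2·√12) ≈ 0.1443.
ζωₙ = 1/2 = 0.5, so t_s ≈ 4/(ζωₙ) = 4/0.5 = 8 s.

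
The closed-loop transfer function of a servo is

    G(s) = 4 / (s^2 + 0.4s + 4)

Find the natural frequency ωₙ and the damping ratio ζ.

Compare the denominator to the standard form s^2 + 2ζωₙs + ωₙ².
ωₙ² = 4, so ωₙ = 2 rad/s.
2ζωₙ = 0.4, so ζ = 0.4/(2·2) = 0.1.

ωₙ = 2 rad/s, ζ = 0.1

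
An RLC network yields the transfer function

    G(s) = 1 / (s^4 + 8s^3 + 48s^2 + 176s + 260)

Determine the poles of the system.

s = -1 ± 5j, -3 ± j

The poles are the roots of the denominator s^4 + 8s^3 + 48s^2 + 176s + 260 = 0.
No real roots exist; factor into two real quadratics: (s^2 + 2s + 26)(s^2 + 6s + 10) = 0.
Each quadratic gives a conjugate pair via the quadratic formula.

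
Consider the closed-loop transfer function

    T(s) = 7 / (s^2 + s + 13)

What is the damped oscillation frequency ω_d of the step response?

ω_d ≈ 3.571 rad/s

Comparing s^2 + s + 13 to s^2 + 2ζωₙs + ωₙ²: ωₙ = √13 ≈ 3.606 rad/s and ζ = 1/(2·√13) ≈ 0.1387.
ζωₙ = 1/2 = 0.5, so ω_d = ωₙ√(1−ζ²) = √(ωₙ² − (ζωₙ)²) = √(13 − 0.5²) = √12.75 ≈ 3.571 rad/s.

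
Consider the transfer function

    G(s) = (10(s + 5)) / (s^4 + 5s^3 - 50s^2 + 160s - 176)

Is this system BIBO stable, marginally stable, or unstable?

The denominator s^4 + 5s^3 - 50s^2 + 160s - 176 factors as (s^2 - 4s + 8)(s + 11)(s - 2), giving poles at s = 2 + 2j, 2 - 2j, -11, 2.
Since the pole(s) at s = 2 ± 2j, 2 lie in the right half-plane, the system is unstable.

unstable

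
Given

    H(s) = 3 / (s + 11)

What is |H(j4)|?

Substitute s = j4: numerator = 3, denominator = 11 + j4.
|H(j4)| = |3| / |11 + j4| = 3 / 11.705 ≈ 0.2563.

|H(j4)| ≈ 0.2563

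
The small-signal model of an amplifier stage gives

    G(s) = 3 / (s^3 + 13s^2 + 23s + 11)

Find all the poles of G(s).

s = -11, -1, -1

The poles are the roots of the denominator s^3 + 13s^2 + 23s + 11 = 0.
Trying s = -11: the polynomial evaluates to 0, so (s + 11) is a factor.
Dividing out leaves s^2 + 2s + 1 = 0.
Factoring the quadratic: (s + 1)^2 = 0.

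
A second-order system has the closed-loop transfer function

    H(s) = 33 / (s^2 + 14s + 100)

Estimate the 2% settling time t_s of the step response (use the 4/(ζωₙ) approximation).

t_s ≈ 0.5714 s

Comparing s^2 + 14s + 100 to s^2 + 2ζωₙs + ωₙ²: ωₙ = 10 rad/s and ζ = 14/(2·10) = 0.7.
ζωₙ = 14/2 = 7, so t_s ≈ 4/(ζωₙ) = 4/7 ≈ 0.5714 s.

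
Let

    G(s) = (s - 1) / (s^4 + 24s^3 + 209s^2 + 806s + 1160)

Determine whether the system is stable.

stable

The denominator s^4 + 24s^3 + 209s^2 + 806s + 1160 factors as (s + 10)(s^2 + 10s + 29)(s + 4), giving poles at s = -10, -5 + 2j, -5 - 2j, -4.
Since all poles lie strictly in the left half-plane, the system is stable.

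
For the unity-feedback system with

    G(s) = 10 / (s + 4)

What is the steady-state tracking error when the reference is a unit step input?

e_ss = 0.2857

G(s) has no poles at the origin.
This is a Type 0 system. Kp = lim_{s→0} G(s) = 10/4 = 5/2.
e_ss = 1/(1 + Kp) = 1/(1 + 5/2) = 2/7 ≈ 0.2857.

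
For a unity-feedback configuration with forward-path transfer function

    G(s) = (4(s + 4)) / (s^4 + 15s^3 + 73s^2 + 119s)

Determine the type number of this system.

The denominator has 1 factor of s at the origin (free integrator), so this is a Type 1 system.

Type 1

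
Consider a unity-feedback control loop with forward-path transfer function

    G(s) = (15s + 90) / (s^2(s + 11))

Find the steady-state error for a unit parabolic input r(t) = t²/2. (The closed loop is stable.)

G(s) has 2 poles at the origin.
This is a Type 2 system. Ka = lim_{s→0} s^2·G(s) = 90/11.
e_ss = 1/Ka = 1/(90/11) = 11/90 ≈ 0.1222.

e_ss = 0.1222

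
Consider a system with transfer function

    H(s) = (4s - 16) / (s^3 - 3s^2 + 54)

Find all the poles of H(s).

s = -3, 3 + 3j, 3 - 3j

The poles are the roots of the denominator s^3 - 3s^2 + 54 = 0.
Trying s = -3: the polynomial evaluates to 0, so (s + 3) is a factor.
Dividing out leaves s^2 - 6s + 18 = 0.
The quadratic formula then gives s = 3 ± 3j.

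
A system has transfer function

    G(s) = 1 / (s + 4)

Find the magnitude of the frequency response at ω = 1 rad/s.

|G(j1)| ≈ 0.2425

Substitute s = j1: numerator = 1, denominator = 4 + j1.
|G(j1)| = |1| / |4 + j1| = 1 / 4.1231 ≈ 0.2425.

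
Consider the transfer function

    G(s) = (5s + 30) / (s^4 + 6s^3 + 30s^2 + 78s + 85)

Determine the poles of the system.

The poles are the roots of the denominator s^4 + 6s^3 + 30s^2 + 78s + 85 = 0.
No real roots exist; factor into two real quadratics: (s^2 + 4s + 5)(s^2 + 2s + 17) = 0.
Each quadratic gives a conjugate pair via the quadratic formula.

s = -2 + j, -2 - j, -1 + 4j, -1 - 4j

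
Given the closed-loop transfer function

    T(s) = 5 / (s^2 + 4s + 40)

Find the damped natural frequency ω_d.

Comparing s^2 + 4s + 40 to s^2 + 2ζωₙs + ωₙ²: ωₙ = √40 ≈ 6.325 rad/s and ζ = 4/(2·√40) ≈ 0.3162.
ζωₙ = 4/2 = 2, so ω_d = ωₙ√(1−ζ²) = √(ωₙ² − (ζωₙ)²) = √(40 − 2²) = √36 = 6 rad/s.

ω_d = 6 rad/s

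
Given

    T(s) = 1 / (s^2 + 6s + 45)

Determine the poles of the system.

s = -3 ± 6j

The poles are the roots of the denominator s^2 + 6s + 45 = 0.
Using the quadratic formula: s = (-6 ± √(-144))/2 = -3 ± 6j.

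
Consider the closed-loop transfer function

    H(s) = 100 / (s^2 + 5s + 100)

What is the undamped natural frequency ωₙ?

ωₙ = 10 rad/s

Compare the denominator to the standard form s^2 + 2ζωₙs + ωₙ².
ωₙ² = 100, so ωₙ = 10 rad/s.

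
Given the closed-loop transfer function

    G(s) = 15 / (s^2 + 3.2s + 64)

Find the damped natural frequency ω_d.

ω_d ≈ 7.838 rad/s

Comparing s^2 + 3.2s + 64 to s^2 + 2ζωₙs + ωₙ²: ωₙ = 8 rad/s and ζ = 3.2/(2·8) = 0.2.
ζωₙ = 3.2/2 = 1.6, so ω_d = ωₙ√(1−ζ²) = √(ωₙ² − (ζωₙ)²) = √(64 − 1.6²) = √61.44 ≈ 7.838 rad/s.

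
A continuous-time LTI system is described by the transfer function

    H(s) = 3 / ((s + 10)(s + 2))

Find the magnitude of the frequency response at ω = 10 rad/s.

Substitute s = j10: numerator = 3, denominator = -80 + j120.
|H(j10)| = |3| / |-80 + j120| = 3 / 144.22 ≈ 0.02080.

|H(j10)| ≈ 0.02080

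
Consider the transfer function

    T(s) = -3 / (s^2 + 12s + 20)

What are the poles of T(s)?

s = -10, -2

The poles are the roots of the denominator s^2 + 12s + 20 = 0.
Factoring: (s + 10)(s + 2) = 0, so s = -10 and s = -2.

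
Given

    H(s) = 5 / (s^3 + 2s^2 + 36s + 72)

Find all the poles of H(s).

s = ±6j, -2

The poles are the roots of the denominator s^3 + 2s^2 + 36s + 72 = 0.
Trying s = -2: the polynomial evaluates to 0, so (s + 2) is a factor.
Dividing out leaves s^2 + 36 = 0.
The quadratic formula then gives s = 0 ± 6j.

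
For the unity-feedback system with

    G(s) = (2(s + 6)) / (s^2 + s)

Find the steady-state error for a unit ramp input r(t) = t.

e_ss = 0.08333

G(s) has one pole at the origin.
This is a Type 1 system. Kv = lim_{s→0} s·G(s) = 12/1.
e_ss = 1/Kv = 1/(12) = 1/12 ≈ 0.08333.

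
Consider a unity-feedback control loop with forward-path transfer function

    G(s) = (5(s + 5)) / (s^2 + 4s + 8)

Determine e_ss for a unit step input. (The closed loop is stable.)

G(s) has no poles at the origin.
This is a Type 0 system. Kp = lim_{s→0} G(s) = 25/8.
e_ss = 1/(1 + Kp) = 1/(1 + 25/8) = 8/33 ≈ 0.2424.

e_ss = 0.2424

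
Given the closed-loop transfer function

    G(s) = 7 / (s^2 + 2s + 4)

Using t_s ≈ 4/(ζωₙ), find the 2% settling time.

Comparing s^2 + 2s + 4 to s^2 + 2ζωₙs + ωₙ²: ωₙ = 2 rad/s and ζ = 2/(2·2) = 0.5.
ζωₙ = 2/2 = 1, so t_s ≈ 4/(ζωₙ) = 4/1 = 4 s.

t_s ≈ 4 s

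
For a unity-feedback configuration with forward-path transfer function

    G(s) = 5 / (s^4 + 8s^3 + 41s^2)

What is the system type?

Type 2

Factor s from the denominator: s^4 + 8s^3 + 41s^2 = s^2·(s^2 + 8s + 41).
There are 2 poles at the origin, so the system is Type 2.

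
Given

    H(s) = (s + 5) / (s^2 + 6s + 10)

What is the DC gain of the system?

Set s = 0: H(0) = (5) / (10) = 1/2.

H(0) = 1/2 ≈ 0.5000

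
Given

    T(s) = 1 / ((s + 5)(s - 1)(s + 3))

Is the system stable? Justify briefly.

The poles can be read from the denominator factors: s = -5, 1, -3.
Since the pole(s) at s = 1 lie in the right half-plane, the system is unstable.

unstable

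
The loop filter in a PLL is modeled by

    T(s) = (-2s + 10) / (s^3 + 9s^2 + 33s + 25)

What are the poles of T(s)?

s = -1, -4 ± 3j

The poles are the roots of the denominator s^3 + 9s^2 + 33s + 25 = 0.
Trying s = -1: the polynomial evaluates to 0, so (s + 1) is a factor.
Dividing out leaves s^2 + 8s + 25 = 0.
The quadratic formula then gives s = -4 ± 3j.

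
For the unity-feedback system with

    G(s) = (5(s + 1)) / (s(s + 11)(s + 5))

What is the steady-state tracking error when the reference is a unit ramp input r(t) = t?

G(s) has one pole at the origin.
This is a Type 1 system. Kv = lim_{s→0} s·G(s) = 5/55 = 1/11.
e_ss = 1/Kv = 1/(1/11) = 11.

e_ss = 11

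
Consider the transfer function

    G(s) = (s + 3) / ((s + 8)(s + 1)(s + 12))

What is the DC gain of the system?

At s = 0 each factor (s + a) contributes a and each (s^2 + bs + c) contributes c.
G(0) = 1·(3) / ((8) · (1) · (12)) = 3/96 = 1/32.

G(0) = 1/32 ≈ 0.03125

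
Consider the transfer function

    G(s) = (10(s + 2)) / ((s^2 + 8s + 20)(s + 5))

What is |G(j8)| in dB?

|G(j8)|_dB ≈ -19.0 dB

Substitute s = j8: numerator = 20 + j80, denominator = -732 - j32.
|G(j8)| = |20 + j80| / |-732 - j32| = 82.462 / 732.70 ≈ 0.1125.
In decibels: 20·log₁₀(0.1125) ≈ -19.0 dB.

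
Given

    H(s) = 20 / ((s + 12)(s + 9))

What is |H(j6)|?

|H(j6)| ≈ 0.1378

Substitute s = j6: numerator = 20, denominator = 72 + j126.
|H(j6)| = |20| / |72 + j126| = 20 / 145.12 ≈ 0.1378.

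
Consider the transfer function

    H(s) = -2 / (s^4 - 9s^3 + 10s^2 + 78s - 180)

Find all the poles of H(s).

s = 3 ± j, 6, -3

The poles are the roots of the denominator s^4 - 9s^3 + 10s^2 + 78s - 180 = 0.
Trying s = 6: the polynomial evaluates to 0, so (s - 6) is a factor.
Dividing out leaves s^3 - 3s^2 - 8s + 30 = 0.
This factors further as (s^2 - 6s + 10)(s + 3) = 0.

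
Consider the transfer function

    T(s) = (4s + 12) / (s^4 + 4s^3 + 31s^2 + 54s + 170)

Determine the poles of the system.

The poles are the roots of the denominator s^4 + 4s^3 + 31s^2 + 54s + 170 = 0.
No real roots exist; factor into two real quadratics: (s^2 + 2s + 10)(s^2 + 2s + 17) = 0.
Each quadratic gives a conjugate pair via the quadratic formula.

s = -1 + 3j, -1 - 3j, -1 + 4j, -1 - 4j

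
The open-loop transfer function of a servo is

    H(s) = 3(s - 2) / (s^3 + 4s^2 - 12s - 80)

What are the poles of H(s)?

The poles are the roots of the denominator s^3 + 4s^2 - 12s - 80 = 0.
Trying s = 4: the polynomial evaluates to 0, so (s - 4) is a factor.
Dividing out leaves s^2 + 8s + 20 = 0.
The quadratic formula then gives s = -4 ± 2j.

s = -4 + 2j, -4 - 2j, 4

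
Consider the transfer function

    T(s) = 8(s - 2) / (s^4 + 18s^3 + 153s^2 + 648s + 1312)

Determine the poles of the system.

The poles are the roots of the denominator s^4 + 18s^3 + 153s^2 + 648s + 1312 = 0.
No real roots exist; factor into two real quadratics: (s^2 + 10s + 41)(s^2 + 8s + 32) = 0.
Each quadratic gives a conjugate pair via the quadratic formula.

s = -5 + 4j, -5 - 4j, -4 + 4j, -4 - 4j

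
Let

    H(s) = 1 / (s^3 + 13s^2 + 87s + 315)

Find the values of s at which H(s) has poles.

The poles are the roots of the denominator s^3 + 13s^2 + 87s + 315 = 0.
Trying s = -7: the polynomial evaluates to 0, so (s + 7) is a factor.
Dividing out leaves s^2 + 6s + 45 = 0.
The quadratic formula then gives s = -3 ± 6j.

s = -3 + 6j, -3 - 6j, -7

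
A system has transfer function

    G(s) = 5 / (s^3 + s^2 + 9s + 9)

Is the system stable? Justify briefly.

marginally stable

The denominator s^3 + s^2 + 9s + 9 factors as (s^2 + 9)(s + 1), giving poles at s = ±3j, -1.
Since the simple pole(s) at s = ±3j lie on the jω-axis with none in the right half-plane, the system is marginally stable.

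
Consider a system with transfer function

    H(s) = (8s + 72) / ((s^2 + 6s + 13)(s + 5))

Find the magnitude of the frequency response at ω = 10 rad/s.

Substitute s = j10: numerator = 72 + j80, denominator = -1035 - j570.
|H(j10)| = |72 + j80| / |-1035 - j570| = 107.63 / 1181.6 ≈ 0.09109.

|H(j10)| ≈ 0.09109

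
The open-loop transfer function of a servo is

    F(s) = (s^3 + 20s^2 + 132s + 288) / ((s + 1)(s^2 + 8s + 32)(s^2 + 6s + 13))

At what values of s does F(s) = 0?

Set the numerator to zero: s^3 + 20s^2 + 132s + 288 = 0.
Factoring: (s + 6)^2(s + 8) = 0.

s = -6, -8, -6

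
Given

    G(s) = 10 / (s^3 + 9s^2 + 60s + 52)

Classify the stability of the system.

stable

The denominator s^3 + 9s^2 + 60s + 52 factors as (s^2 + 8s + 52)(s + 1), giving poles at s = -4 + 6j, -4 - 6j, -1.
Since all poles lie strictly in the left half-plane, the system is stable.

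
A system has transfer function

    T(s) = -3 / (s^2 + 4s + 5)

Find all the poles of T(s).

The poles are the roots of the denominator s^2 + 4s + 5 = 0.
Using the quadratic formula: s = (-4 ± √(-4))/2 = -2 ± 1j.

s = -2 + j, -2 - j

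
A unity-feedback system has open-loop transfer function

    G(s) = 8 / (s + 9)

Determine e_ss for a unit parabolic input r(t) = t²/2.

e_ss = ∞

G(s) has no poles at the origin.
This is a Type 0 system; Ka = lim_{s→0} s^2·G(s) = 0, so the steady-state error for a parabola input is infinite.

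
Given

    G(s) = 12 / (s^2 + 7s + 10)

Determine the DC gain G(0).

G(0) = 6/5 ≈ 1.200

Set s = 0: G(0) = (12) / (10) = 6/5.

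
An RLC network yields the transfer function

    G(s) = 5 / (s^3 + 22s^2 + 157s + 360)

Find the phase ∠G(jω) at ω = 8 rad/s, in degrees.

At s = j8: numerator = 5, denominator = -1048 + j744.
∠G = ∠num − ∠den = 0° − (144.63°) = -144.6°.

∠G(j8) ≈ -144.6°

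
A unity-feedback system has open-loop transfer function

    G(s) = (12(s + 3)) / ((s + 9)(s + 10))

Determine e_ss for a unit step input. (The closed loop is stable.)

G(s) has no poles at the origin.
This is a Type 0 system. Kp = lim_{s→0} G(s) = 36/90 = 2/5.
e_ss = 1/(1 + Kp) = 1/(1 + 2/5) = 5/7 ≈ 0.7143.

e_ss = 0.7143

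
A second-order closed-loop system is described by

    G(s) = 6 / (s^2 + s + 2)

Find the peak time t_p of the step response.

Comparing s^2 + s + 2 to s^2 + 2ζωₙs + ωₙ²: ωₙ = √2 ≈ 1.414 rad/s and ζ = 1/(2·√2) ≈ 0.3536.
ζωₙ = 1/2 = 0.5, so ω_d = ωₙ√(1−ζ²) = √(ωₙ² − (ζωₙ)²) = √(2 − 0.5²) = √1.75 ≈ 1.323 rad/s.
t_p = π/ω_d = π/1.323 ≈ 2.375 s.

t_p ≈ 2.375 s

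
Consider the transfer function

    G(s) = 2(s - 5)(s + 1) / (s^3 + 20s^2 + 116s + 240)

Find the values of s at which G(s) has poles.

The poles are the roots of the denominator s^3 + 20s^2 + 116s + 240 = 0.
Trying s = -12: the polynomial evaluates to 0, so (s + 12) is a factor.
Dividing out leaves s^2 + 8s + 20 = 0.
The quadratic formula then gives s = -4 ± 2j.

s = -4 ± 2j, -12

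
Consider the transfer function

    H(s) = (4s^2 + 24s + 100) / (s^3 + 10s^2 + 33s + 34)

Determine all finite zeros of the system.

s = -3 + 4j, -3 - 4j

Set the numerator to zero: 4s^2 + 24s + 100 = 0, i.e. 4·(s^2 + 6s + 25) = 0.
Factoring: (s^2 + 6s + 25) = 0.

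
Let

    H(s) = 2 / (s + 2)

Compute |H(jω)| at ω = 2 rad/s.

Substitute s = j2: numerator = 2, denominator = 2 + j2.
|H(j2)| = |2| / |2 + j2| = 2 / 2.8284 ≈ 0.7071.

|H(j2)| ≈ 0.7071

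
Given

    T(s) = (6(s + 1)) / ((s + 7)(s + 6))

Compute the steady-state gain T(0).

T(0) = 1/7 ≈ 0.1429

At s = 0 each factor (s + a) contributes a and each (s^2 + bs + c) contributes c.
T(0) = 6·(1) / ((7) · (6)) = 6/42 = 1/7.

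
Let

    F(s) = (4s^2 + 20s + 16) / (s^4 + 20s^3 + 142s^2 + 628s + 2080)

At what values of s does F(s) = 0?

Set the numerator to zero: 4s^2 + 20s + 16 = 0, i.e. 4·(s^2 + 5s + 4) = 0.
Factoring: (s + 4)(s + 1) = 0.

s = -4, -1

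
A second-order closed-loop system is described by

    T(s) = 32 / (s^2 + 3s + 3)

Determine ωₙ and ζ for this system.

ωₙ ≈ 1.732 rad/s, ζ ≈ 0.8660

Compare the denominator to the standard form s^2 + 2ζωₙs + ωₙ².
ωₙ² = 3, so ωₙ = √3 ≈ 1.732 rad/s.
2ζωₙ = 3, so ζ = 3/(2·√3) ≈ 0.8660.
With ζ = 0.8660 the response is underdamped.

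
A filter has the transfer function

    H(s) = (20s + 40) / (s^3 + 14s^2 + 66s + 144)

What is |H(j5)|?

|H(j5)| ≈ 0.3706

Substitute s = j5: numerator = 40 + j100, denominator = -206 + j205.
|H(j5)| = |40 + j100| / |-206 + j205| = 107.70 / 290.62 ≈ 0.3706.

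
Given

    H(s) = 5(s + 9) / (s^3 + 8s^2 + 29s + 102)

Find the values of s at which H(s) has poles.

s = -6, -1 ± 4j

The poles are the roots of the denominator s^3 + 8s^2 + 29s + 102 = 0.
Trying s = -6: the polynomial evaluates to 0, so (s + 6) is a factor.
Dividing out leaves s^2 + 2s + 17 = 0.
The quadratic formula then gives s = -1 ± 4j.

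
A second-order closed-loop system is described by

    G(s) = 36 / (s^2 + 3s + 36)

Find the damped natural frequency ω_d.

Comparing s^2 + 3s + 36 to s^2 + 2ζωₙs + ωₙ²: ωₙ = 6 rad/s and ζ = 3/(2·6) = 0.25.
ζωₙ = 3/2 = 1.5, so ω_d = ωₙ√(1−ζ²) = √(ωₙ² − (ζωₙ)²) = √(36 − 1.5²) = √33.75 ≈ 5.809 rad/s.

ω_d ≈ 5.809 rad/s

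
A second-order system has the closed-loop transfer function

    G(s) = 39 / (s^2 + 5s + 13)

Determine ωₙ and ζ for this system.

Compare the denominator to the standard form s^2 + 2ζωₙs + ωₙ².
ωₙ² = 13, so ωₙ = √13 ≈ 3.606 rad/s.
2ζωₙ = 5, so ζ = 5/(2·√13) ≈ 0.6934.

ωₙ ≈ 3.606 rad/s, ζ ≈ 0.6934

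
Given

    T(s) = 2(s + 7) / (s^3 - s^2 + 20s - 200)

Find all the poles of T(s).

The poles are the roots of the denominator s^3 - s^2 + 20s - 200 = 0.
Trying s = 5: the polynomial evaluates to 0, so (s - 5) is a factor.
Dividing out leaves s^2 + 4s + 40 = 0.
The quadratic formula then gives s = -2 ± 6j.

s = -2 + 6j, -2 - 6j, 5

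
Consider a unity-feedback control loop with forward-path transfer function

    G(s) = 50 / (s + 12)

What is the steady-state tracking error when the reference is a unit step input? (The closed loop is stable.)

G(s) has no poles at the origin.
This is a Type 0 system. Kp = lim_{s→0} G(s) = 50/12 = 25/6.
e_ss = 1/(1 + Kp) = 1/(1 + 25/6) = 6/31 ≈ 0.1935.

e_ss = 0.1935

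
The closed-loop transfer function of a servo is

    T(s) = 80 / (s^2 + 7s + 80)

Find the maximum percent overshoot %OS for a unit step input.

%OS ≈ 26.3%

Comparing s^2 + 7s + 80 to s^2 + 2ζωₙs + ωₙ²: ωₙ = √80 ≈ 8.944 rad/s and ζ = 7/(2·√80) ≈ 0.3913.
%OS = 100·exp(−πζ/√(1−ζ²)) = 100·exp(−π·0.3913/√(1−0.3913²)) ≈ 26.3%.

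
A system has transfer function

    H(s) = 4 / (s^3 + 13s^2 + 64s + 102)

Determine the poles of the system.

s = -3, -5 + 3j, -5 - 3j

The poles are the roots of the denominator s^3 + 13s^2 + 64s + 102 = 0.
Trying s = -3: the polynomial evaluates to 0, so (s + 3) is a factor.
Dividing out leaves s^2 + 10s + 34 = 0.
The quadratic formula then gives s = -5 ± 3j.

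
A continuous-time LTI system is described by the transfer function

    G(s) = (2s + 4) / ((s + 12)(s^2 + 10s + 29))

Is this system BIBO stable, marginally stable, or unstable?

stable

The poles can be read from the denominator factors: s = -12, -5 + 2j, -5 - 2j.
Since all poles lie strictly in the left half-plane, the system is stable.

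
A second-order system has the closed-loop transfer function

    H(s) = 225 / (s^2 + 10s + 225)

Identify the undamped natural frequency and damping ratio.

ωₙ = 15 rad/s, ζ ≈ 0.3333

Compare the denominator to the standard form s^2 + 2ζωₙs + ωₙ².
ωₙ² = 225, so ωₙ = 15 rad/s.
2ζωₙ = 10, so ζ = 10/(2·15) ≈ 0.3333.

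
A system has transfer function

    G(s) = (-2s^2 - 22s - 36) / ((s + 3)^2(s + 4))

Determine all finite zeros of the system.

s = -2, -9

Set the numerator to zero: -2s^2 - 22s - 36 = 0, i.e. -2·(s^2 + 11s + 18) = 0.
Factoring: (s + 2)(s + 9) = 0.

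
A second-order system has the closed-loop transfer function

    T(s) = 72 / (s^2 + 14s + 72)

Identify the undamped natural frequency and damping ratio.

Compare the denominator to the standard form s^2 + 2ζωₙs + ωₙ².
ωₙ² = 72, so ωₙ = √72 ≈ 8.485 rad/s.
2ζωₙ = 14, so ζ = 14/(2·√72) ≈ 0.8250.
With ζ = 0.8250 the response is underdamped.

ωₙ ≈ 8.485 rad/s, ζ ≈ 0.8250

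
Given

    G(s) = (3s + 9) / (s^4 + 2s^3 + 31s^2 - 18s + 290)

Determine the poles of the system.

s = 1 + 3j, 1 - 3j, -2 + 5j, -2 - 5j

The poles are the roots of the denominator s^4 + 2s^3 + 31s^2 - 18s + 290 = 0.
No real roots exist; factor into two real quadratics: (s^2 - 2s + 10)(s^2 + 4s + 29) = 0.
Each quadratic gives a conjugate pair via the quadratic formula.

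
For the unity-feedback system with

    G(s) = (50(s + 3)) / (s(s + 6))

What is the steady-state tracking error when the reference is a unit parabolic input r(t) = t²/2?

G(s) has one pole at the origin.
This is a Type 1 system; Ka = lim_{s→0} s^2·G(s) = 0, so the steady-state error for a parabola input is infinite.

e_ss = ∞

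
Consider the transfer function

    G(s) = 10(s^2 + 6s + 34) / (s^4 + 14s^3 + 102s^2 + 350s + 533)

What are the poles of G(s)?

s = -4 + 5j, -4 - 5j, -3 + 2j, -3 - 2j

The poles are the roots of the denominator s^4 + 14s^3 + 102s^2 + 350s + 533 = 0.
No real roots exist; factor into two real quadratics: (s^2 + 8s + 41)(s^2 + 6s + 13) = 0.
Each quadratic gives a conjugate pair via the quadratic formula.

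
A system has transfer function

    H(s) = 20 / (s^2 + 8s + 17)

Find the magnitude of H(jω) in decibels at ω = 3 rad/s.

Substitute s = j3: numerator = 20, denominator = 8 + j24.
|H(j3)| = |20| / |8 + j24| = 20 / 25.298 ≈ 0.7906.
In decibels: 20·log₁₀(0.7906) ≈ -2.04 dB.

|H(j3)|_dB ≈ -2.04 dB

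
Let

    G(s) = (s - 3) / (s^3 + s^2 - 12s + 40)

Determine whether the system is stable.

unstable

The denominator s^3 + s^2 - 12s + 40 factors as (s^2 - 4s + 8)(s + 5), giving poles at s = 2 ± 2j, -5.
Since the pole(s) at s = 2 ± 2j lie in the right half-plane, the system is unstable.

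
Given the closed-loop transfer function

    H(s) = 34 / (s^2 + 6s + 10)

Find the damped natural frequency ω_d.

Comparing s^2 + 6s + 10 to s^2 + 2ζωₙs + ωₙ²: ωₙ = √10 ≈ 3.162 rad/s and ζ = 6/(2·√10) ≈ 0.9487.
ζωₙ = 6/2 = 3, so ω_d = ωₙ√(1−ζ²) = √(ωₙ² − (ζωₙ)²) = √(10 − 3²) = √1 = 1 rad/s.

ω_d = 1 rad/s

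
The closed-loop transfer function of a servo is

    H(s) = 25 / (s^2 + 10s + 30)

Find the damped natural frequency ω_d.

Comparing s^2 + 10s + 30 to s^2 + 2ζωₙs + ωₙ²: ωₙ = √30 ≈ 5.477 rad/s and ζ = 10/(2·√30) ≈ 0.9129.
ζωₙ = 10/2 = 5, so ω_d = ωₙ√(1−ζ²) = √(ωₙ² − (ζωₙ)²) = √(30 − 5²) = √5 ≈ 2.236 rad/s.

ω_d ≈ 2.236 rad/s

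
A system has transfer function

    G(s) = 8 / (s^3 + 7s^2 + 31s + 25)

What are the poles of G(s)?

s = -3 ± 4j, -1

The poles are the roots of the denominator s^3 + 7s^2 + 31s + 25 = 0.
Trying s = -1: the polynomial evaluates to 0, so (s + 1) is a factor.
Dividing out leaves s^2 + 6s + 25 = 0.
The quadratic formula then gives s = -3 ± 4j.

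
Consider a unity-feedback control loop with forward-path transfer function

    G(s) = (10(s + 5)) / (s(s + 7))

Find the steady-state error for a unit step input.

e_ss = 0

G(s) has one pole at the origin.
This is a Type 1 system; for a step input the steady-state error is zero.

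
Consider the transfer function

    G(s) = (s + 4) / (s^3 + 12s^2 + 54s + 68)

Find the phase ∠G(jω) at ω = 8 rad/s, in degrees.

∠G(j8) ≈ -123.1°

At s = j8: numerator = 4 + j8, denominator = -700 - j80.
∠G = ∠num − ∠den = 63.435° − (-173.48°) = 236.9°, which wraps to -123.1°.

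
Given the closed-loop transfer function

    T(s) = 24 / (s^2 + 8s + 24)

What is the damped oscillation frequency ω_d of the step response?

Comparing s^2 + 8s + 24 to s^2 + 2ζωₙs + ωₙ²: ωₙ = √24 ≈ 4.899 rad/s and ζ = 8/(2·√24) ≈ 0.8165.
ζωₙ = 8/2 = 4, so ω_d = ωₙ√(1−ζ²) = √(ωₙ² − (ζωₙ)²) = √(24 − 4²) = √8 ≈ 2.828 rad/s.

ω_d ≈ 2.828 rad/s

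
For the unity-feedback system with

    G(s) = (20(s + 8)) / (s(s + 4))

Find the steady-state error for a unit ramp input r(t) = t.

e_ss = 0.02500

G(s) has one pole at the origin.
This is a Type 1 system. Kv = lim_{s→0} s·G(s) = 160/4 = 40.
e_ss = 1/Kv = 1/(40) = 1/40 ≈ 0.02500.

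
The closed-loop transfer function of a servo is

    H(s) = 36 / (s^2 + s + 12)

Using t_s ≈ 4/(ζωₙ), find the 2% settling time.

Comparing s^2 + s + 12 to s^2 + 2ζωₙs + ωₙ²: ωₙ = √12 ≈ 3.464 rad/s and ζ = 1/(2·√12) ≈ 0.1443.
ζωₙ = 1/2 = 0.5, so t_s ≈ 4/(ζωₙ) = 4/0.5 = 8 s.

t_s ≈ 8 s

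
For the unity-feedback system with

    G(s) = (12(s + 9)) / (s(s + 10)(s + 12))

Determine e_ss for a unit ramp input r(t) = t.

G(s) has one pole at the origin.
This is a Type 1 system. Kv = lim_{s→0} s·G(s) = 108/120 = 9/10.
e_ss = 1/Kv = 1/(9/10) = 10/9 ≈ 1.111.

e_ss = 1.111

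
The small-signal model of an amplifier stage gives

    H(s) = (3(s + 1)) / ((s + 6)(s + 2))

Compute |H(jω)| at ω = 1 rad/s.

|H(j1)| ≈ 0.3119

Substitute s = j1: numerator = 3 + j3, denominator = 11 + j8.
|H(j1)| = |3 + j3| / |11 + j8| = 4.2426 / 13.601 ≈ 0.3119.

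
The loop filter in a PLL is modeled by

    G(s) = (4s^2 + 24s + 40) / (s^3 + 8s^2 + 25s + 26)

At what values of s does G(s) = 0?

Set the numerator to zero: 4s^2 + 24s + 40 = 0, i.e. 4·(s^2 + 6s + 10) = 0.
Factoring: (s^2 + 6s + 10) = 0.

s = -3 ± j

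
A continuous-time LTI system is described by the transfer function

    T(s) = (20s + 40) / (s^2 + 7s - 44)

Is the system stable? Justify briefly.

unstable

The denominator s^2 + 7s - 44 factors as (s - 4)(s + 11), giving poles at s = 4, -11.
Since the pole(s) at s = 4 lie in the right half-plane, the system is unstable.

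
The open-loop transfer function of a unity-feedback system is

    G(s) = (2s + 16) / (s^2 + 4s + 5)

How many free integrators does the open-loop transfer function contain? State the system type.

The denominator has no factor of s at the origin — no free integrator — so this is a Type 0 system.

Type 0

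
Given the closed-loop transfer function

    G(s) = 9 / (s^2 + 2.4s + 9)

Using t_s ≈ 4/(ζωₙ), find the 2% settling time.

Comparing s^2 + 2.4s + 9 to s^2 + 2ζωₙs + ωₙ²: ωₙ = 3 rad/s and ζ = 2.4/(2·3) = 0.4.
ζωₙ = 2.4/2 = 1.2, so t_s ≈ 4/(ζωₙ) = 4/1.2 ≈ 3.333 s.

t_s ≈ 3.333 s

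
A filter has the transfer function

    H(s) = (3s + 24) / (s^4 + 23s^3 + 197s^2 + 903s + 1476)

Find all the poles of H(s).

s = -12, -3, -4 + 5j, -4 - 5j

The poles are the roots of the denominator s^4 + 23s^3 + 197s^2 + 903s + 1476 = 0.
Trying s = -12: the polynomial evaluates to 0, so (s + 12) is a factor.
Dividing out leaves s^3 + 11s^2 + 65s + 123 = 0.
This factors further as (s + 3)(s^2 + 8s + 41) = 0.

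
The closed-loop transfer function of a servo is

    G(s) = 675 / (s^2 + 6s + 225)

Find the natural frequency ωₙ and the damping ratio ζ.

Compare the denominator to the standard form s^2 + 2ζωₙs + ωₙ².
ωₙ² = 225, so ωₙ = 15 rad/s.
2ζωₙ = 6, so ζ = 6/(2·15) = 0.2.

ωₙ = 15 rad/s, ζ = 0.2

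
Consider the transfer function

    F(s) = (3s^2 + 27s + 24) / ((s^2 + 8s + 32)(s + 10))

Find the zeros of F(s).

Set the numerator to zero: 3s^2 + 27s + 24 = 0, i.e. 3·(s^2 + 9s + 8) = 0.
Factoring: (s + 1)(s + 8) = 0.

s = -1, -8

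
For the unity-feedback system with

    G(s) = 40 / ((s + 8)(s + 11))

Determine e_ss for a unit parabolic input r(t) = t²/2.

G(s) has no poles at the origin.
This is a Type 0 system; Ka = lim_{s→0} s^2·G(s) = 0, so the steady-state error for a parabola input is infinite.

e_ss = ∞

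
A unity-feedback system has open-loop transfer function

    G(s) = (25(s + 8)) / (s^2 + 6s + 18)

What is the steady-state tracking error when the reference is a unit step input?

G(s) has no poles at the origin.
This is a Type 0 system. Kp = lim_{s→0} G(s) = 200/18 = 100/9.
e_ss = 1/(1 + Kp) = 1/(1 + 100/9) = 9/109 ≈ 0.08257.

e_ss = 0.08257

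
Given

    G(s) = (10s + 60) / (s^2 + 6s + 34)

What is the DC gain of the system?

G(0) = 30/17 ≈ 1.765

Set s = 0: G(0) = (60) / (34) = 30/17.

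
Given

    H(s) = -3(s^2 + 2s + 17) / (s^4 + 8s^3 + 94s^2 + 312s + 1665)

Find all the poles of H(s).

The poles are the roots of the denominator s^4 + 8s^3 + 94s^2 + 312s + 1665 = 0.
No real roots exist; factor into two real quadratics: (s^2 + 2s + 37)(s^2 + 6s + 45) = 0.
Each quadratic gives a conjugate pair via the quadratic formula.

s = -1 ± 6j, -3 ± 6j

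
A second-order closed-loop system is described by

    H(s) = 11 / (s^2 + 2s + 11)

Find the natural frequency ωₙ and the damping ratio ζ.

Compare the denominator to the standard form s^2 + 2ζωₙs + ωₙ².
ωₙ² = 11, so ωₙ = √11 ≈ 3.317 rad/s.
2ζωₙ = 2, so ζ = 2/(2·√11) ≈ 0.3015.
With ζ = 0.3015 the response is underdamped.

ωₙ ≈ 3.317 rad/s, ζ ≈ 0.3015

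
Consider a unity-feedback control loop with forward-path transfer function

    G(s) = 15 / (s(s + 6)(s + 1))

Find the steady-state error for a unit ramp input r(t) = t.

e_ss = 0.4000

G(s) has one pole at the origin.
This is a Type 1 system. Kv = lim_{s→0} s·G(s) = 15/6 = 5/2.
e_ss = 1/Kv = 1/(5/2) = 2/5 ≈ 0.4000.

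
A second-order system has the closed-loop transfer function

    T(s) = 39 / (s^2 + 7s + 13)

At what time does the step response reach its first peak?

Comparing s^2 + 7s + 13 to s^2 + 2ζωₙs + ωₙ²: ωₙ = √13 ≈ 3.606 rad/s and ζ = 7/(2·√13) ≈ 0.9707.
ζωₙ = 7/2 = 3.5, so ω_d = ωₙ√(1−ζ²) = √(ωₙ² − (ζωₙ)²) = √(13 − 3.5²) = √0.75 ≈ 0.8660 rad/s.
t_p = π/ω_d = π/0.8660 ≈ 3.628 s.

t_p ≈ 3.628 s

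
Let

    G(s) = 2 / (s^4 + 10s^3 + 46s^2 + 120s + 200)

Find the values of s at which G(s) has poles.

s = -1 + 3j, -1 - 3j, -4 + 2j, -4 - 2j

The poles are the roots of the denominator s^4 + 10s^3 + 46s^2 + 120s + 200 = 0.
No real roots exist; factor into two real quadratics: (s^2 + 2s + 10)(s^2 + 8s + 20) = 0.
Each quadratic gives a conjugate pair via the quadratic formula.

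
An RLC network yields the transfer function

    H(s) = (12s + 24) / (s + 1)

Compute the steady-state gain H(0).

Set s = 0: H(0) = (24) / (1) = 24.

H(0) = 24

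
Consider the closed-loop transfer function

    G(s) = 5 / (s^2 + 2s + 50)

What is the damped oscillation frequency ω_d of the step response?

Comparing s^2 + 2s + 50 to s^2 + 2ζωₙs + ωₙ²: ωₙ = √50 ≈ 7.071 rad/s and ζ = 2/(2·√50) ≈ 0.1414.
ζωₙ = 2/2 = 1, so ω_d = ωₙ√(1−ζ²) = √(ωₙ² − (ζωₙ)²) = √(50 − 1²) = √49 = 7 rad/s.

ω_d = 7 rad/s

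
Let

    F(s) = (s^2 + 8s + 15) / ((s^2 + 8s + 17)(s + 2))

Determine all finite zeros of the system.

s = -5, -3

Set the numerator to zero: s^2 + 8s + 15 = 0.
Factoring: (s + 5)(s + 3) = 0.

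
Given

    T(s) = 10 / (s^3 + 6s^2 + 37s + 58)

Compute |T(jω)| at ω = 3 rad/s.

Substitute s = j3: numerator = 10, denominator = 4 + j84.
|T(j3)| = |10| / |4 + j84| = 10 / 84.095 ≈ 0.1189.

|T(j3)| ≈ 0.1189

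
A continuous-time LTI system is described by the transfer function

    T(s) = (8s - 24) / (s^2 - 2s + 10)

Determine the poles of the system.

s = 1 ± 3j

The poles are the roots of the denominator s^2 - 2s + 10 = 0.
Using the quadratic formula: s = (2 ± √(-36))/2 = 1 ± 3j.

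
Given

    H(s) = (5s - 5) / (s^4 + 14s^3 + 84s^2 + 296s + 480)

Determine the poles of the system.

The poles are the roots of the denominator s^4 + 14s^3 + 84s^2 + 296s + 480 = 0.
Trying s = -6: the polynomial evaluates to 0, so (s + 6) is a factor.
Dividing out leaves s^3 + 8s^2 + 36s + 80 = 0.
This factors further as (s^2 + 4s + 20)(s + 4) = 0.

s = -6, -2 ± 4j, -4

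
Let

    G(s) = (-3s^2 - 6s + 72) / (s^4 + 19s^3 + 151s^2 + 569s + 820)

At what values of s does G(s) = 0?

Set the numerator to zero: -3s^2 - 6s + 72 = 0, i.e. -3·(s^2 + 2s - 24) = 0.
Factoring: (s - 4)(s + 6) = 0.

s = 4, -6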